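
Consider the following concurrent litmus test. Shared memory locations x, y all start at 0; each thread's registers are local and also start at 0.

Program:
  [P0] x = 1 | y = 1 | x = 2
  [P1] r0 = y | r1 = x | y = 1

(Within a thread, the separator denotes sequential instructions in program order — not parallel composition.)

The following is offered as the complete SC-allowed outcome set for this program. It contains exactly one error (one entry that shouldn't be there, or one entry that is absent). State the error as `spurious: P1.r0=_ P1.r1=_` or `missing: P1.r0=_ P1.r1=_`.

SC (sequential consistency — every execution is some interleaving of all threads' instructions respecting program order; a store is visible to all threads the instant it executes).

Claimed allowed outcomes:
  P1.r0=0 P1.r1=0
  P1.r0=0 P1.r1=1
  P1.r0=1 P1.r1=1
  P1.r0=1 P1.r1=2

missing: P1.r0=0 P1.r1=2

outcome vector order: (P1.r0,P1.r1)
[SC] allowed = {0/0, 0/1, 0/2, 1/1, 1/2}
SC∖claimed = {0/2}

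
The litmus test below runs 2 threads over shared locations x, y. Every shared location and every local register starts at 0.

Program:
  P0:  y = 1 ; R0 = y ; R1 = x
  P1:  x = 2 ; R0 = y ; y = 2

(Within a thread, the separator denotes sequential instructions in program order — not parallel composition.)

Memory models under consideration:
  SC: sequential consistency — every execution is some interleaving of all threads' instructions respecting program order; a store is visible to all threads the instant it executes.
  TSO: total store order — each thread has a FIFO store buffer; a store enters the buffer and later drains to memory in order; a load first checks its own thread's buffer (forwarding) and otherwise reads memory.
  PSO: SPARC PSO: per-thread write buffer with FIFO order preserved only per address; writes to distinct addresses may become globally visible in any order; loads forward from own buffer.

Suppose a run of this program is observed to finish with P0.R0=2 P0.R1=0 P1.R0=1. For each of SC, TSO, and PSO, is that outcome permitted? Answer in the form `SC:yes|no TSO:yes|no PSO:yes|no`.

outcome vector order: (P0.R0,P0.R1,P1.R0)
under SC → <1 0 1>, <1 2 0>, <1 2 1>, <2 2 0>, <2 2 1>
under TSO → <1 0 0>, <1 0 1>, <1 2 0>, <1 2 1>, <2 2 0>, <2 2 1>
under PSO → <1 0 0>, <1 0 1>, <1 2 0>, <1 2 1>, <2 0 0>, <2 0 1>, <2 2 0>, <2 2 1>
target <2 0 1> ∈ {PSO}

SC:no TSO:no PSO:yes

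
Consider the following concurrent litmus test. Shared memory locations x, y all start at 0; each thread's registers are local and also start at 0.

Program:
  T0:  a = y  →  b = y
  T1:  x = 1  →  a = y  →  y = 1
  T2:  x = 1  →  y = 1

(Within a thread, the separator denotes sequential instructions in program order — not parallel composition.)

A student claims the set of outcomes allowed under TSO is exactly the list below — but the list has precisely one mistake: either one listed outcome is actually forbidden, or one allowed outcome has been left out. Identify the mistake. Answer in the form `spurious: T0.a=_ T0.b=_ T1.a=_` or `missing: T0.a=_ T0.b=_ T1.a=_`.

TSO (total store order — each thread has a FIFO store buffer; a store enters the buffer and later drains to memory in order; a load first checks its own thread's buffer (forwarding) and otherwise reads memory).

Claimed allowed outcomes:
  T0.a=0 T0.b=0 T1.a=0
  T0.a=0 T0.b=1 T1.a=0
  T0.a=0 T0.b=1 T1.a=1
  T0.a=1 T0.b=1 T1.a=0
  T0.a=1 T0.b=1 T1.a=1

missing: T0.a=0 T0.b=0 T1.a=1

outcome vector order: (T0.a,T0.b,T1.a)
[TSO] allowed = {0/0/0, 0/0/1, 0/1/0, 0/1/1, 1/1/0, 1/1/1}
TSO∖claimed = {0/0/1}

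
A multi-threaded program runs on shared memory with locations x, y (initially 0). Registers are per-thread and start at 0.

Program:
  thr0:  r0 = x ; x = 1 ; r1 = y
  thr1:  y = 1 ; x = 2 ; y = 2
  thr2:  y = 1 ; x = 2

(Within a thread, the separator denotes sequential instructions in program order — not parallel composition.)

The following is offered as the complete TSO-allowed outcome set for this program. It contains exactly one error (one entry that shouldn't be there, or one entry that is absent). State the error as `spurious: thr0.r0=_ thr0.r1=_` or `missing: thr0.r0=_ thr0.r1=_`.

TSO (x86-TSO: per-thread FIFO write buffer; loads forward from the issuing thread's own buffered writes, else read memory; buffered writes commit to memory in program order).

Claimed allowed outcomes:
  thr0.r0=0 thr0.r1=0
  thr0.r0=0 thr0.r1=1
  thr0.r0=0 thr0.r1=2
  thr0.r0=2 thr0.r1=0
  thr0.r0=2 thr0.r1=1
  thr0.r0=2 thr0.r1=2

outcome vector order: (thr0.r0,thr0.r1)
TSO: 5 outcomes — {00; 01; 02; 21; 22}
claimed∖TSO = {20}

spurious: thr0.r0=2 thr0.r1=0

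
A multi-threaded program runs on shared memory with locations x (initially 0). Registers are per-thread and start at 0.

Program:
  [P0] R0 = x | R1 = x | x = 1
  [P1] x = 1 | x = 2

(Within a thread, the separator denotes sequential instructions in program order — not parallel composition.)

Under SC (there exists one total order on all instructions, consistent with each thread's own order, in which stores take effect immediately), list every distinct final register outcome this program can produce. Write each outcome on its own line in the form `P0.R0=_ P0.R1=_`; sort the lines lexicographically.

P0.R0=0 P0.R1=0
P0.R0=0 P0.R1=1
P0.R0=0 P0.R1=2
P0.R0=1 P0.R1=1
P0.R0=1 P0.R1=2
P0.R0=2 P0.R1=2

outcome vector order: (P0.R0,P0.R1)
|SC outcomes| = 6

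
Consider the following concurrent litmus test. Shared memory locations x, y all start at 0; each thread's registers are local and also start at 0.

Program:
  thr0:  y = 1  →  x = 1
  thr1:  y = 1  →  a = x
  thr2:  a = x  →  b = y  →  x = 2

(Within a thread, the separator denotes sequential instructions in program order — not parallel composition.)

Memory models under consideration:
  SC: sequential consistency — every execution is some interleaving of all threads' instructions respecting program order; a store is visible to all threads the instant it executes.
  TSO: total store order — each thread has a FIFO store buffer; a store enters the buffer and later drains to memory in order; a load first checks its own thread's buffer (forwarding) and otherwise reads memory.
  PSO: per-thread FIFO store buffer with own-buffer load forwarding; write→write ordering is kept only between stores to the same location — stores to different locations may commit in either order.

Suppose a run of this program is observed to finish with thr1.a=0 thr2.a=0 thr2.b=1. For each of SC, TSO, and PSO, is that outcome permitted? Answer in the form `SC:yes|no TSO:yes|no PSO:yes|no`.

SC:yes TSO:yes PSO:yes

outcome vector order: (thr1.a,thr2.a,thr2.b)
under SC → 0/0/0; 0/0/1; 0/1/1; 1/0/0; 1/0/1; 1/1/1; 2/0/0; 2/0/1; 2/1/1
under TSO → 0/0/0; 0/0/1; 0/1/1; 1/0/0; 1/0/1; 1/1/1; 2/0/0; 2/0/1; 2/1/1
under PSO → 0/0/0; 0/0/1; 0/1/0; 0/1/1; 1/0/0; 1/0/1; 1/1/0; 1/1/1; 2/0/0; 2/0/1; 2/1/0; 2/1/1
target 0/0/1 ∈ {SC,TSO,PSO}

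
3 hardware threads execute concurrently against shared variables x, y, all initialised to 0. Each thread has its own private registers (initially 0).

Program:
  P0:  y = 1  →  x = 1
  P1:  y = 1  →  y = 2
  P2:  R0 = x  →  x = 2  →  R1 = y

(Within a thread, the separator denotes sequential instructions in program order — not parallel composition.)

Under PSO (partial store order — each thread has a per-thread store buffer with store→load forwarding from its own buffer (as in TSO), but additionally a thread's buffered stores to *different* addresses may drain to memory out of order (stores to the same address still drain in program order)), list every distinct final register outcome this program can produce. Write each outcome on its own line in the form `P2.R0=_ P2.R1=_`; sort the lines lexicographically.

outcome vector order: (P2.R0,P2.R1)
|PSO outcomes| = 6

P2.R0=0 P2.R1=0
P2.R0=0 P2.R1=1
P2.R0=0 P2.R1=2
P2.R0=1 P2.R1=0
P2.R0=1 P2.R1=1
P2.R0=1 P2.R1=2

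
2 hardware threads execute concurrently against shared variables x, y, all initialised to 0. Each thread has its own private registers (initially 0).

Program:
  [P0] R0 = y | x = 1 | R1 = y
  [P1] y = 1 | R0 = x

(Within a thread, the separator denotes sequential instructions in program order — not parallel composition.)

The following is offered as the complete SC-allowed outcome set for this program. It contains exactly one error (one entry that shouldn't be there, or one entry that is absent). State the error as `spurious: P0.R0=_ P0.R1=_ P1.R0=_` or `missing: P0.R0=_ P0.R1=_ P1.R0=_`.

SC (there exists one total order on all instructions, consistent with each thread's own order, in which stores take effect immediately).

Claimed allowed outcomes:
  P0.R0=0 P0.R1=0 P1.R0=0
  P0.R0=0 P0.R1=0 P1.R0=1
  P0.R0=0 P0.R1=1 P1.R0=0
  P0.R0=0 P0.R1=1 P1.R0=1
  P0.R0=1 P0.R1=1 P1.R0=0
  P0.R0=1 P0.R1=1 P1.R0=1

outcome vector order: (P0.R0,P0.R1,P1.R0)
[SC] allowed = {001, 010, 011, 110, 111}
claimed∖SC = {000}

spurious: P0.R0=0 P0.R1=0 P1.R0=0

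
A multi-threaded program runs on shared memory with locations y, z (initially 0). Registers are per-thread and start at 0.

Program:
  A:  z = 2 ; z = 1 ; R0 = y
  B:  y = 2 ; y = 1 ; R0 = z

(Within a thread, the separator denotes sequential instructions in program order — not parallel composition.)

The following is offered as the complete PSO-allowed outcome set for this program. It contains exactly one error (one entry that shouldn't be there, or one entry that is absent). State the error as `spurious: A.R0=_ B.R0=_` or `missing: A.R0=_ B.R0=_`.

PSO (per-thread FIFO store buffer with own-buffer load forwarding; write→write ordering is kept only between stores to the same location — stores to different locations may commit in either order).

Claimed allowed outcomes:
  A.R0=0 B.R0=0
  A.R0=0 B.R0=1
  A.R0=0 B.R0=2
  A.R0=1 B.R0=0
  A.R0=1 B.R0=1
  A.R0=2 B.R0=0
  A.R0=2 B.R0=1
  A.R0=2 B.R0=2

missing: A.R0=1 B.R0=2

outcome vector order: (A.R0,B.R0)
PSO (9): <0 0>; <0 1>; <0 2>; <1 0>; <1 1>; <1 2>; <2 0>; <2 1>; <2 2>
PSO∖claimed = {<1 2>}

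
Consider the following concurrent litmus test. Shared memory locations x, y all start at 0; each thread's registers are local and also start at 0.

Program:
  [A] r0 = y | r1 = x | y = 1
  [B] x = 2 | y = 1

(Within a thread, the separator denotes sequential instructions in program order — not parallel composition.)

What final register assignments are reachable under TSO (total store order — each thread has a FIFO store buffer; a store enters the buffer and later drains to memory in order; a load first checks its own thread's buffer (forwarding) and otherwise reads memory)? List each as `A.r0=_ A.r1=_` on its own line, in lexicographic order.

A.r0=0 A.r1=0
A.r0=0 A.r1=2
A.r0=1 A.r1=2

outcome vector order: (A.r0,A.r1)
|TSO outcomes| = 3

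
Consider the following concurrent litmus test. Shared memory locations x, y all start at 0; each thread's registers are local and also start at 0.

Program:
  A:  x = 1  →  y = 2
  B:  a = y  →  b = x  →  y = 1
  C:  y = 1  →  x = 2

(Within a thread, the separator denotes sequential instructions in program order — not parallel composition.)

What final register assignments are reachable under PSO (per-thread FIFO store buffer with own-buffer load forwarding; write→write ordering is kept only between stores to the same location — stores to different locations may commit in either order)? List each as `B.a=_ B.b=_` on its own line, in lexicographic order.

outcome vector order: (B.a,B.b)
|PSO outcomes| = 9

B.a=0 B.b=0
B.a=0 B.b=1
B.a=0 B.b=2
B.a=1 B.b=0
B.a=1 B.b=1
B.a=1 B.b=2
B.a=2 B.b=0
B.a=2 B.b=1
B.a=2 B.b=2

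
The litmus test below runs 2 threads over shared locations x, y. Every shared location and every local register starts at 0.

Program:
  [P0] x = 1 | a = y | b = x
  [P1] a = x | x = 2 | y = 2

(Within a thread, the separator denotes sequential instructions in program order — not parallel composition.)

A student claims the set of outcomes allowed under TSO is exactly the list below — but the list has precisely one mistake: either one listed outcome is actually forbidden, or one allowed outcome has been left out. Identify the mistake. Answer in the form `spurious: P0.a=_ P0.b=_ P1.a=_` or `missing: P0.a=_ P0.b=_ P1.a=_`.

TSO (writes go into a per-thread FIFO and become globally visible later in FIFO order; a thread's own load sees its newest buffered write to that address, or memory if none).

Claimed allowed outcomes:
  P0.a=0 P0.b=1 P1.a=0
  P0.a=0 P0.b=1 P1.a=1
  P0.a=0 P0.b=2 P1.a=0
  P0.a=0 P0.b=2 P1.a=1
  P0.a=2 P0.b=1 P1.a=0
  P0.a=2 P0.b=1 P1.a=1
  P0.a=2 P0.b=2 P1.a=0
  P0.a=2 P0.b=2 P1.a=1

outcome vector order: (P0.a,P0.b,P1.a)
TSO: 7 outcomes — {010 011 020 021 210 220 221}
claimed∖TSO = {211}

spurious: P0.a=2 P0.b=1 P1.a=1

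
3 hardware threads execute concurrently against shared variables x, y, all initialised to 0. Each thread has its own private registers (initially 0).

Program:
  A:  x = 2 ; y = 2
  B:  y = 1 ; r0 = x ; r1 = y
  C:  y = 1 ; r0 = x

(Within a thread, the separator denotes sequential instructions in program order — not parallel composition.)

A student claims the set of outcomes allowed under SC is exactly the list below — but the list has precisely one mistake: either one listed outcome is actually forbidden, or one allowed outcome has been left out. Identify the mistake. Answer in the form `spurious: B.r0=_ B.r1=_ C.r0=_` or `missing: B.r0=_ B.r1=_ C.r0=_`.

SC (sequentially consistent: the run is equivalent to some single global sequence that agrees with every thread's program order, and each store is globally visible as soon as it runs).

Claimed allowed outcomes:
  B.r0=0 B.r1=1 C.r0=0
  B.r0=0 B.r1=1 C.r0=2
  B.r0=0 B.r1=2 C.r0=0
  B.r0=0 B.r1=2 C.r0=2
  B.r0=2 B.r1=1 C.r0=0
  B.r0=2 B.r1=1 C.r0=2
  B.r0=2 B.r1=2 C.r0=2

outcome vector order: (B.r0,B.r1,C.r0)
SC: 8 outcomes — {<0 1 0>, <0 1 2>, <0 2 0>, <0 2 2>, <2 1 0>, <2 1 2>, <2 2 0>, <2 2 2>}
SC∖claimed = {<2 2 0>}

missing: B.r0=2 B.r1=2 C.r0=0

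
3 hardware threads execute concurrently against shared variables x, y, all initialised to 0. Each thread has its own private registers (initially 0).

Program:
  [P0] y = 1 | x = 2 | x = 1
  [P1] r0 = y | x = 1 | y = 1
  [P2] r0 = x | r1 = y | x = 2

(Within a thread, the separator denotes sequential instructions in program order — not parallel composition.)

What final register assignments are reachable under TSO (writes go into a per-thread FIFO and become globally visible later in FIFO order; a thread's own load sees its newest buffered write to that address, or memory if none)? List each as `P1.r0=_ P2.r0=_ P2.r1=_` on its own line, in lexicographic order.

P1.r0=0 P2.r0=0 P2.r1=0
P1.r0=0 P2.r0=0 P2.r1=1
P1.r0=0 P2.r0=1 P2.r1=0
P1.r0=0 P2.r0=1 P2.r1=1
P1.r0=0 P2.r0=2 P2.r1=1
P1.r0=1 P2.r0=0 P2.r1=0
P1.r0=1 P2.r0=0 P2.r1=1
P1.r0=1 P2.r0=1 P2.r1=1
P1.r0=1 P2.r0=2 P2.r1=1

outcome vector order: (P1.r0,P2.r0,P2.r1)
|TSO outcomes| = 9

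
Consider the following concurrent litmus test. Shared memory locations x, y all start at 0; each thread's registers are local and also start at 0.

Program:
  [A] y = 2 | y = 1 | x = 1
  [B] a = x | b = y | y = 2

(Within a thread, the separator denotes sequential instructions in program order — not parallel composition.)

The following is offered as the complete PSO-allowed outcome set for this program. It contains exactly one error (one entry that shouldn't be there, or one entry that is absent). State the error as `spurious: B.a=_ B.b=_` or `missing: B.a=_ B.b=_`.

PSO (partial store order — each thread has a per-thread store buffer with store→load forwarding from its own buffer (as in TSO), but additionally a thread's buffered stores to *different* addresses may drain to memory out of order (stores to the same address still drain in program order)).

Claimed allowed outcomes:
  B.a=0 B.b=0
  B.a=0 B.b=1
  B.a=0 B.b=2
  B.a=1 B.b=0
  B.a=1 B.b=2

missing: B.a=1 B.b=1

outcome vector order: (B.a,B.b)
under PSO → (0,0); (0,1); (0,2); (1,0); (1,1); (1,2)
PSO∖claimed = {(1,1)}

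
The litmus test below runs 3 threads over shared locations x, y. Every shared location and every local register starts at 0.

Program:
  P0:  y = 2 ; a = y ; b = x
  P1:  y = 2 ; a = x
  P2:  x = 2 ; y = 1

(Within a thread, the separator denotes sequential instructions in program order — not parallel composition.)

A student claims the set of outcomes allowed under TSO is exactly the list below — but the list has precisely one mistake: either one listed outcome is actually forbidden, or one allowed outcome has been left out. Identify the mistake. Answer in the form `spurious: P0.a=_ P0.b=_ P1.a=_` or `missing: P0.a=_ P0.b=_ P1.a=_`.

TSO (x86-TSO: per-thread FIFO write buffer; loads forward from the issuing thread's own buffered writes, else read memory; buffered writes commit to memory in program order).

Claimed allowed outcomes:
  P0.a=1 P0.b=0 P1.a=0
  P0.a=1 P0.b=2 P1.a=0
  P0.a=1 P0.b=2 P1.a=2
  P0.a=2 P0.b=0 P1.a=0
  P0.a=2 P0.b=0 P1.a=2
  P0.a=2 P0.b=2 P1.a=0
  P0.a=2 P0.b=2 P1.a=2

spurious: P0.a=1 P0.b=0 P1.a=0

outcome vector order: (P0.a,P0.b,P1.a)
[TSO] allowed = {<1 2 0>; <1 2 2>; <2 0 0>; <2 0 2>; <2 2 0>; <2 2 2>}
claimed∖TSO = {<1 0 0>}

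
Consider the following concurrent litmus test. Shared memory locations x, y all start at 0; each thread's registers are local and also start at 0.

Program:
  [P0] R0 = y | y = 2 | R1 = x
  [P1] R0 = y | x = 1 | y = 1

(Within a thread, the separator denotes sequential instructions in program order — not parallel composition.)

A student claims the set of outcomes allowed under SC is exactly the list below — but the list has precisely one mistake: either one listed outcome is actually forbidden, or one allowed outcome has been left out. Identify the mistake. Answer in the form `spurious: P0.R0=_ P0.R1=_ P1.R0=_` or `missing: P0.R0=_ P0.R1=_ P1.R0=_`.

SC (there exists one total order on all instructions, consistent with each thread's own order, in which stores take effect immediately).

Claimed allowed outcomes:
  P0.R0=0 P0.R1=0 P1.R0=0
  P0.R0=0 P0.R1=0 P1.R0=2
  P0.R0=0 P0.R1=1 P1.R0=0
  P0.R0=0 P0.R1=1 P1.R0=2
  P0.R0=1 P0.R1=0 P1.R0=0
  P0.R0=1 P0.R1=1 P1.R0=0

outcome vector order: (P0.R0,P0.R1,P1.R0)
SC (5): <0 0 0>; <0 0 2>; <0 1 0>; <0 1 2>; <1 1 0>
claimed∖SC = {<1 0 0>}

spurious: P0.R0=1 P0.R1=0 P1.R0=0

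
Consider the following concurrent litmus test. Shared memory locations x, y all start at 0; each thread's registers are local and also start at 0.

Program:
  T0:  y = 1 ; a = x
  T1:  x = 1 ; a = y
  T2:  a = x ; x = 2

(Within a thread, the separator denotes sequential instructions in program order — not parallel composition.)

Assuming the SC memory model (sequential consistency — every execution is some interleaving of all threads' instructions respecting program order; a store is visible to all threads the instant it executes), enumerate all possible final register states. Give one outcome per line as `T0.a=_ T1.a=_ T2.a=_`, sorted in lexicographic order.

outcome vector order: (T0.a,T1.a,T2.a)
|SC outcomes| = 10

T0.a=0 T1.a=1 T2.a=0
T0.a=0 T1.a=1 T2.a=1
T0.a=1 T1.a=0 T2.a=0
T0.a=1 T1.a=0 T2.a=1
T0.a=1 T1.a=1 T2.a=0
T0.a=1 T1.a=1 T2.a=1
T0.a=2 T1.a=0 T2.a=0
T0.a=2 T1.a=0 T2.a=1
T0.a=2 T1.a=1 T2.a=0
T0.a=2 T1.a=1 T2.a=1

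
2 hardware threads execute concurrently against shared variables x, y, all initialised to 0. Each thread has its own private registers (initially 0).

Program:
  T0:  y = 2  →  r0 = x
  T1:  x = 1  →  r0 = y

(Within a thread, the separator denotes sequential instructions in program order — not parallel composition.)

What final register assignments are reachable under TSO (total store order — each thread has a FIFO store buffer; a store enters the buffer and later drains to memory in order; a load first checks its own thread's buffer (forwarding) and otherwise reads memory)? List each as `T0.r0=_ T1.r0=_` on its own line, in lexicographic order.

outcome vector order: (T0.r0,T1.r0)
|TSO outcomes| = 4

T0.r0=0 T1.r0=0
T0.r0=0 T1.r0=2
T0.r0=1 T1.r0=0
T0.r0=1 T1.r0=2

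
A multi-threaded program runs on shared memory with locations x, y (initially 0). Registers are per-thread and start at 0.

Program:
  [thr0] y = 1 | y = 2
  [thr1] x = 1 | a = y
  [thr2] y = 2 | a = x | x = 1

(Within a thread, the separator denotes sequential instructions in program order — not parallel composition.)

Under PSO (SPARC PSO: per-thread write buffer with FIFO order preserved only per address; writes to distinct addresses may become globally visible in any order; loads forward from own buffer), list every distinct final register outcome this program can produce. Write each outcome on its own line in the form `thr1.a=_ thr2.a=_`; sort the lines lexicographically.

outcome vector order: (thr1.a,thr2.a)
|PSO outcomes| = 6

thr1.a=0 thr2.a=0
thr1.a=0 thr2.a=1
thr1.a=1 thr2.a=0
thr1.a=1 thr2.a=1
thr1.a=2 thr2.a=0
thr1.a=2 thr2.a=1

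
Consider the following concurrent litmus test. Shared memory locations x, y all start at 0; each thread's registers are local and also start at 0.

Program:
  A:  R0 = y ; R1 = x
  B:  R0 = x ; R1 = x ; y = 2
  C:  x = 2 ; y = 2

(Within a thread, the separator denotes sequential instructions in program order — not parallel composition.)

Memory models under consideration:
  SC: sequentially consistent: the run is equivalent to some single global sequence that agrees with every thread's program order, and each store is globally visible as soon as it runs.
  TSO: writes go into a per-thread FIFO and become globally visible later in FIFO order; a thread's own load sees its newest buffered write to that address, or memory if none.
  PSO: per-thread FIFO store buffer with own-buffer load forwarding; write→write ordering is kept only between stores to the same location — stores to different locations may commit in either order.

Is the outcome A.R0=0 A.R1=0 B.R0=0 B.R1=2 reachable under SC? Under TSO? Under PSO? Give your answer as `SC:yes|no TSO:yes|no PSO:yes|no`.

outcome vector order: (A.R0,A.R1,B.R0,B.R1)
SC (10): (0,0,0,0); (0,0,0,2); (0,0,2,2); (0,2,0,0); (0,2,0,2); (0,2,2,2); (2,0,0,0); (2,2,0,0); (2,2,0,2); (2,2,2,2)
TSO (10): (0,0,0,0); (0,0,0,2); (0,0,2,2); (0,2,0,0); (0,2,0,2); (0,2,2,2); (2,0,0,0); (2,2,0,0); (2,2,0,2); (2,2,2,2)
PSO (12): (0,0,0,0); (0,0,0,2); (0,0,2,2); (0,2,0,0); (0,2,0,2); (0,2,2,2); (2,0,0,0); (2,0,0,2); (2,0,2,2); (2,2,0,0); (2,2,0,2); (2,2,2,2)
target (0,0,0,2) ∈ {SC,TSO,PSO}

SC:yes TSO:yes PSO:yes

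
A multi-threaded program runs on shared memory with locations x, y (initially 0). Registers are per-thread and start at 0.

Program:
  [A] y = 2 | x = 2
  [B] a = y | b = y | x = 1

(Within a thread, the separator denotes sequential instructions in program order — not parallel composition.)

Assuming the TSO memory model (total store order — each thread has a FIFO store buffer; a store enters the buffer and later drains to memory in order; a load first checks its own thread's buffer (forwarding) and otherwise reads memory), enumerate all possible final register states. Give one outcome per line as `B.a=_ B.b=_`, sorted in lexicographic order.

outcome vector order: (B.a,B.b)
|TSO outcomes| = 3

B.a=0 B.b=0
B.a=0 B.b=2
B.a=2 B.b=2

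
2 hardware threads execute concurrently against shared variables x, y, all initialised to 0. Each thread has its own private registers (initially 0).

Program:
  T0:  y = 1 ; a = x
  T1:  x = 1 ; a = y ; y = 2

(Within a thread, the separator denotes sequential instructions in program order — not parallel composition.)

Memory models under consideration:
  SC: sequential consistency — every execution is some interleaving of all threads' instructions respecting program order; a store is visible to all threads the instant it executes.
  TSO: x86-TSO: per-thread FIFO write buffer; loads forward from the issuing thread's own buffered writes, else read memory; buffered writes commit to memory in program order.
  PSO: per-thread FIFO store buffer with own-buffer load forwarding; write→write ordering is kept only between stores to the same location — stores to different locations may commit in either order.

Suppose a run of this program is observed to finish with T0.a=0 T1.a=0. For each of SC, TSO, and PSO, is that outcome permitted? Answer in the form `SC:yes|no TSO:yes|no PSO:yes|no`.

outcome vector order: (T0.a,T1.a)
SC (3): (0,1), (1,0), (1,1)
TSO (4): (0,0), (0,1), (1,0), (1,1)
PSO (4): (0,0), (0,1), (1,0), (1,1)
target (0,0) ∈ {TSO,PSO}

SC:no TSO:yes PSO:yes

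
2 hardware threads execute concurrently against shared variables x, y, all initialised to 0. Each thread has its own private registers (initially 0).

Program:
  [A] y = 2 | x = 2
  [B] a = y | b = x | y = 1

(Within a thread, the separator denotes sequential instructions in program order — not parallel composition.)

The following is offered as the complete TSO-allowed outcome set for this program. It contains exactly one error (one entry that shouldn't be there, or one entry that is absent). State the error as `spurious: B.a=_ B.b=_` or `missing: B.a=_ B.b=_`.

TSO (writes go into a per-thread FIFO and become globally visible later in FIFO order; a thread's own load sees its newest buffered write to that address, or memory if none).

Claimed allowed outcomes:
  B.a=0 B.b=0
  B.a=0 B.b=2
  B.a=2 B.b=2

outcome vector order: (B.a,B.b)
under TSO → <0 0>; <0 2>; <2 0>; <2 2>
TSO∖claimed = {<2 0>}

missing: B.a=2 B.b=0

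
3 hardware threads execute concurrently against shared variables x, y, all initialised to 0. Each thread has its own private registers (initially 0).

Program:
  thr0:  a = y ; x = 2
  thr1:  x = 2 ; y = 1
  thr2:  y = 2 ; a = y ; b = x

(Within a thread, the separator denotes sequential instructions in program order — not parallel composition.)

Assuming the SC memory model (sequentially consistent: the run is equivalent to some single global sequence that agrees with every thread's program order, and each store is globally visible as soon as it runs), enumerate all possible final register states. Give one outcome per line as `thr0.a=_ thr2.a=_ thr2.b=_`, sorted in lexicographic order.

thr0.a=0 thr2.a=1 thr2.b=2
thr0.a=0 thr2.a=2 thr2.b=0
thr0.a=0 thr2.a=2 thr2.b=2
thr0.a=1 thr2.a=1 thr2.b=2
thr0.a=1 thr2.a=2 thr2.b=0
thr0.a=1 thr2.a=2 thr2.b=2
thr0.a=2 thr2.a=1 thr2.b=2
thr0.a=2 thr2.a=2 thr2.b=0
thr0.a=2 thr2.a=2 thr2.b=2

outcome vector order: (thr0.a,thr2.a,thr2.b)
|SC outcomes| = 9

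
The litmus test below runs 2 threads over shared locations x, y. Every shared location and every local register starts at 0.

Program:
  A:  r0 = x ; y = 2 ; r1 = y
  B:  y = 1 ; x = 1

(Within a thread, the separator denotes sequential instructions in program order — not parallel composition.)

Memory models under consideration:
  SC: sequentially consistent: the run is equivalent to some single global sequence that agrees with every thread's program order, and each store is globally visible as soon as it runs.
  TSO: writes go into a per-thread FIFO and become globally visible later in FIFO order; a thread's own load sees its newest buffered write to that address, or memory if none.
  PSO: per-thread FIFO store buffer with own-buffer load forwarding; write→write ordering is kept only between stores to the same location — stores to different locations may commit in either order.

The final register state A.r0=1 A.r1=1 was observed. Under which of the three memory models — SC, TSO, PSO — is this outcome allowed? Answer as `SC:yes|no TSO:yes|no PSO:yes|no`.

SC:no TSO:no PSO:yes

outcome vector order: (A.r0,A.r1)
SC: 3 outcomes — {<0 1> <0 2> <1 2>}
TSO: 3 outcomes — {<0 1> <0 2> <1 2>}
PSO: 4 outcomes — {<0 1> <0 2> <1 1> <1 2>}
target <1 1> ∈ {PSO}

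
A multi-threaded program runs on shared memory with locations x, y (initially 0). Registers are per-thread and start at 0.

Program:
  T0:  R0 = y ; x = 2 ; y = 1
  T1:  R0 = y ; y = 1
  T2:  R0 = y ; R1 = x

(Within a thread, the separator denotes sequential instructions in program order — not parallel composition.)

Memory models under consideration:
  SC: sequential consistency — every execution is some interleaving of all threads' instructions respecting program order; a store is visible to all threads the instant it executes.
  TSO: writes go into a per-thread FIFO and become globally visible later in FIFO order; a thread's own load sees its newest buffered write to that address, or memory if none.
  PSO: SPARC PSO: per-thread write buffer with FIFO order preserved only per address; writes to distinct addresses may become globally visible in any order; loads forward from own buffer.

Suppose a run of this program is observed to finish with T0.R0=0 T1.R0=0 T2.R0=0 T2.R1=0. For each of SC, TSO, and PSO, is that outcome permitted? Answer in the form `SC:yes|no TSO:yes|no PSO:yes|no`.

outcome vector order: (T0.R0,T1.R0,T2.R0,T2.R1)
SC: 11 outcomes — {0/0/0/0 0/0/0/2 0/0/1/0 0/0/1/2 0/1/0/0 0/1/0/2 0/1/1/2 1/0/0/0 1/0/0/2 1/0/1/0 1/0/1/2}
TSO: 11 outcomes — {0/0/0/0 0/0/0/2 0/0/1/0 0/0/1/2 0/1/0/0 0/1/0/2 0/1/1/2 1/0/0/0 1/0/0/2 1/0/1/0 1/0/1/2}
PSO: 12 outcomes — {0/0/0/0 0/0/0/2 0/0/1/0 0/0/1/2 0/1/0/0 0/1/0/2 0/1/1/0 0/1/1/2 1/0/0/0 1/0/0/2 1/0/1/0 1/0/1/2}
target 0/0/0/0 ∈ {SC,TSO,PSO}

SC:yes TSO:yes PSO:yes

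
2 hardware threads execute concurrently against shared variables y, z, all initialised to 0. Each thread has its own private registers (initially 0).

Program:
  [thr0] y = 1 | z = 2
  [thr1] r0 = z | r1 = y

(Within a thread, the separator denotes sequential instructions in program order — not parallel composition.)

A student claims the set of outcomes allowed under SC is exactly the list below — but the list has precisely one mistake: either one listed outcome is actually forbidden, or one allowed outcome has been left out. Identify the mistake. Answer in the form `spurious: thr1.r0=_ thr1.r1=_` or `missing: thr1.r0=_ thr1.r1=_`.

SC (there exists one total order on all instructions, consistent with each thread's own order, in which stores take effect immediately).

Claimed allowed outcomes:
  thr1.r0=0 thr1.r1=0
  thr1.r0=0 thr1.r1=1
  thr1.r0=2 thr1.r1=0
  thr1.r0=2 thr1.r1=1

outcome vector order: (thr1.r0,thr1.r1)
SC (3): 00 01 21
claimed∖SC = {20}

spurious: thr1.r0=2 thr1.r1=0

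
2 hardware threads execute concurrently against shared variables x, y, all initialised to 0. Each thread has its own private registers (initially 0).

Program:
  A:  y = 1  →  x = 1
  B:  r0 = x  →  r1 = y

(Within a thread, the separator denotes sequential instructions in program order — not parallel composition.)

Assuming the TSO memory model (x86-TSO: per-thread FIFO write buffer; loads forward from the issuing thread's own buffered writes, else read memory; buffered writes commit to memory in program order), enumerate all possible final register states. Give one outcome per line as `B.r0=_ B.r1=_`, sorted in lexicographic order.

outcome vector order: (B.r0,B.r1)
|TSO outcomes| = 3

B.r0=0 B.r1=0
B.r0=0 B.r1=1
B.r0=1 B.r1=1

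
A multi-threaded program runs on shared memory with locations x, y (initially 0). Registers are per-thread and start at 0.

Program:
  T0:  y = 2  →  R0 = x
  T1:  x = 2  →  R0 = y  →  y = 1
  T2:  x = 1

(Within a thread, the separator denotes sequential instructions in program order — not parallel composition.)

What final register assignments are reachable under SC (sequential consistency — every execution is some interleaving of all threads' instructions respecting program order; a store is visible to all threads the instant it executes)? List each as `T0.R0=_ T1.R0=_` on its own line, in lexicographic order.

T0.R0=0 T1.R0=2
T0.R0=1 T1.R0=0
T0.R0=1 T1.R0=2
T0.R0=2 T1.R0=0
T0.R0=2 T1.R0=2

outcome vector order: (T0.R0,T1.R0)
|SC outcomes| = 5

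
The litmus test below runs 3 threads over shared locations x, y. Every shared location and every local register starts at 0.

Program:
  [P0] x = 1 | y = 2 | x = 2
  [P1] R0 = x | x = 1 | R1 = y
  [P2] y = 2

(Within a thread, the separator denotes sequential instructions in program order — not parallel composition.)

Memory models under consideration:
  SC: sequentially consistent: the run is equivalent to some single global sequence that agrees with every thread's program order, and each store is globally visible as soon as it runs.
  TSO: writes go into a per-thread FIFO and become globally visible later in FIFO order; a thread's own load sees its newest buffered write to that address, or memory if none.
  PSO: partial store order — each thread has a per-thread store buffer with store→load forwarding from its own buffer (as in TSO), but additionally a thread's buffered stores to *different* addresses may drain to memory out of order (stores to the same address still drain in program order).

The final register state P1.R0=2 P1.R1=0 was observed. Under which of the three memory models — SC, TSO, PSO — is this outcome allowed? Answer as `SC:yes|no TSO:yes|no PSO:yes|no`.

outcome vector order: (P1.R0,P1.R1)
SC (5): <0 0> <0 2> <1 0> <1 2> <2 2>
TSO (5): <0 0> <0 2> <1 0> <1 2> <2 2>
PSO (6): <0 0> <0 2> <1 0> <1 2> <2 0> <2 2>
target <2 0> ∈ {PSO}

SC:no TSO:no PSO:yes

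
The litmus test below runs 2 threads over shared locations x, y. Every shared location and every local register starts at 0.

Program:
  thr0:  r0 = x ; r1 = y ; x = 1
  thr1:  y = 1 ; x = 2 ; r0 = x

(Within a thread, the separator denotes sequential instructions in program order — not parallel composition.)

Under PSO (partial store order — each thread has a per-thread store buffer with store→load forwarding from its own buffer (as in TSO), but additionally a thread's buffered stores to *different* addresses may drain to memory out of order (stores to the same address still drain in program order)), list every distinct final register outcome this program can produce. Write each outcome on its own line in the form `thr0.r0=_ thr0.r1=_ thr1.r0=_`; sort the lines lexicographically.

outcome vector order: (thr0.r0,thr0.r1,thr1.r0)
|PSO outcomes| = 8

thr0.r0=0 thr0.r1=0 thr1.r0=1
thr0.r0=0 thr0.r1=0 thr1.r0=2
thr0.r0=0 thr0.r1=1 thr1.r0=1
thr0.r0=0 thr0.r1=1 thr1.r0=2
thr0.r0=2 thr0.r1=0 thr1.r0=1
thr0.r0=2 thr0.r1=0 thr1.r0=2
thr0.r0=2 thr0.r1=1 thr1.r0=1
thr0.r0=2 thr0.r1=1 thr1.r0=2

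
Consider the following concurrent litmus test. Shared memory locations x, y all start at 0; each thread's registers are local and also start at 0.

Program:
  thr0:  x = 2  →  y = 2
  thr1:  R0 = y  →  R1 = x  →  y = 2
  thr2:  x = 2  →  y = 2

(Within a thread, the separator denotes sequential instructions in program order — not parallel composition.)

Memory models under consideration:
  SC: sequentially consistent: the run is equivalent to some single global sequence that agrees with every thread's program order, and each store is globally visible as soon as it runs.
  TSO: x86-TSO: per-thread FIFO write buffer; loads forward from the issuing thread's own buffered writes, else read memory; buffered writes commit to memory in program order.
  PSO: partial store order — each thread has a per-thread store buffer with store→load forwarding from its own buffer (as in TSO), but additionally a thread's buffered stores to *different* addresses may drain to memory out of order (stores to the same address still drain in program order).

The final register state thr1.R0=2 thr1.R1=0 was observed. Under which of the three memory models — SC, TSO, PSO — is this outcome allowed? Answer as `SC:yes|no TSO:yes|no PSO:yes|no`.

outcome vector order: (thr1.R0,thr1.R1)
SC: 3 outcomes — {00; 02; 22}
TSO: 3 outcomes — {00; 02; 22}
PSO: 4 outcomes — {00; 02; 20; 22}
target 20 ∈ {PSO}

SC:no TSO:no PSO:yes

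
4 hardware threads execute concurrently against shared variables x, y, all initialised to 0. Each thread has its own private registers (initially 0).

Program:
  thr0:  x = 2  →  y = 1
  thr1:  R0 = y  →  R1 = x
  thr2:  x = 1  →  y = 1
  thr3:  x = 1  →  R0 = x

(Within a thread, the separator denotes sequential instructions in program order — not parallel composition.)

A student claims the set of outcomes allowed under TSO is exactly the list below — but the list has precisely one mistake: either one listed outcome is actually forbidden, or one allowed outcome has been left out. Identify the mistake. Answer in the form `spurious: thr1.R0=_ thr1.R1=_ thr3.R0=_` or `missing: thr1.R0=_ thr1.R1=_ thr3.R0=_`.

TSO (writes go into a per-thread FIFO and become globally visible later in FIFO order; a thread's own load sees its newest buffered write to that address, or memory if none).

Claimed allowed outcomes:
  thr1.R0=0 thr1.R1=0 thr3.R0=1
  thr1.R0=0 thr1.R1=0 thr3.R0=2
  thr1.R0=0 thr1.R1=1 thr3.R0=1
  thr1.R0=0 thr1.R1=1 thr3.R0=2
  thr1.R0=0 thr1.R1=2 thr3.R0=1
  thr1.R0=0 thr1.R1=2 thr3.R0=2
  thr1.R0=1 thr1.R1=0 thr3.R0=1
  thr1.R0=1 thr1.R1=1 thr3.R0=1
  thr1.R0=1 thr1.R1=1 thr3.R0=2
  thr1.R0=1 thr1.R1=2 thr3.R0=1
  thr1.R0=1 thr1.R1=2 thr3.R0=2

spurious: thr1.R0=1 thr1.R1=0 thr3.R0=1

outcome vector order: (thr1.R0,thr1.R1,thr3.R0)
[TSO] allowed = {0/0/1, 0/0/2, 0/1/1, 0/1/2, 0/2/1, 0/2/2, 1/1/1, 1/1/2, 1/2/1, 1/2/2}
claimed∖TSO = {1/0/1}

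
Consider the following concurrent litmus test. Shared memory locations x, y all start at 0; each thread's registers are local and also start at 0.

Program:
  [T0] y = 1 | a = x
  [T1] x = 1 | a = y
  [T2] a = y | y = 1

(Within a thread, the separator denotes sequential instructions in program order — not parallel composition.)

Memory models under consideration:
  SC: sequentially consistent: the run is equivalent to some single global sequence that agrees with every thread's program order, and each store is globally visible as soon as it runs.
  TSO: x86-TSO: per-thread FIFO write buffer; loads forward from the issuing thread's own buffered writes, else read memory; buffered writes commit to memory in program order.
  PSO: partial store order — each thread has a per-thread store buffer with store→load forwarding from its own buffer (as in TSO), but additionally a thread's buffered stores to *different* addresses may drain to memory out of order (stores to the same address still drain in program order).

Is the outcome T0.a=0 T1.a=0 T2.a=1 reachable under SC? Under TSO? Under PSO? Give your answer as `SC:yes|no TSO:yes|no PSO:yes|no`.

SC:no TSO:yes PSO:yes

outcome vector order: (T0.a,T1.a,T2.a)
under SC → 010, 011, 100, 101, 110, 111
under TSO → 000, 001, 010, 011, 100, 101, 110, 111
under PSO → 000, 001, 010, 011, 100, 101, 110, 111
target 001 ∈ {TSO,PSO}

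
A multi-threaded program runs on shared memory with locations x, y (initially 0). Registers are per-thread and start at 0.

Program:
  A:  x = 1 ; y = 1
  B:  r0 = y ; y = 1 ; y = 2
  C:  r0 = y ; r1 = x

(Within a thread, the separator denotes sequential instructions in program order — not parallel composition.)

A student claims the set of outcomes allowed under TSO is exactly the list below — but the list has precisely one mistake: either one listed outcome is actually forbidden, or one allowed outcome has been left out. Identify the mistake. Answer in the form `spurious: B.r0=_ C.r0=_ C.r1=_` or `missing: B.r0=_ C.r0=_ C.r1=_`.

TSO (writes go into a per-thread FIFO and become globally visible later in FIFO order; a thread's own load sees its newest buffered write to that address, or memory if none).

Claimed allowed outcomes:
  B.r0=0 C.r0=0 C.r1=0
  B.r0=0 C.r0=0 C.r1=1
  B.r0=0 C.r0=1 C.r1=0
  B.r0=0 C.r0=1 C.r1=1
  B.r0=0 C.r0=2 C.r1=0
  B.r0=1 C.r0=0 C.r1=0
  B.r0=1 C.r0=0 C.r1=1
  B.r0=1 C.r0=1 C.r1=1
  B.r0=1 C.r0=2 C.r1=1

outcome vector order: (B.r0,C.r0,C.r1)
TSO (10): 000 001 010 011 020 021 100 101 111 121
TSO∖claimed = {021}

missing: B.r0=0 C.r0=2 C.r1=1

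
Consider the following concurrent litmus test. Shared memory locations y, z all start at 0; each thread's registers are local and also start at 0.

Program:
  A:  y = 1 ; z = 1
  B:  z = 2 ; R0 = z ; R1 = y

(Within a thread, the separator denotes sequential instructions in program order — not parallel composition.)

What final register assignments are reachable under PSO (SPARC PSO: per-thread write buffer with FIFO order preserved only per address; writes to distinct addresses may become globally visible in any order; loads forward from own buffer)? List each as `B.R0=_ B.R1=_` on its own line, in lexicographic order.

B.R0=1 B.R1=0
B.R0=1 B.R1=1
B.R0=2 B.R1=0
B.R0=2 B.R1=1

outcome vector order: (B.R0,B.R1)
|PSO outcomes| = 4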